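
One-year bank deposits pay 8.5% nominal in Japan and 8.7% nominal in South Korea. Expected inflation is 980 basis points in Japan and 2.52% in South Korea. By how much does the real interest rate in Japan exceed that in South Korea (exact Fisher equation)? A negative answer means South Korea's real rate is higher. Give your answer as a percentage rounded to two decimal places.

-7.21%

Japan: (1 + 0.0850)/(1 + 0.0980) − 1 = -1.1840%
South Korea: (1 + 0.0870)/(1 + 0.0252) − 1 = 6.0281%
Differential = -1.1840% − 6.0281% = -7.2121% → -7.21%.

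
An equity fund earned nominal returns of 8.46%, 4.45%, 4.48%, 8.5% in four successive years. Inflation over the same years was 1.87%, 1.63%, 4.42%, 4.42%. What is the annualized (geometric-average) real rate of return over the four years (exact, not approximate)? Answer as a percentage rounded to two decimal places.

Nominal growth factor = 1.0846 × 1.0445 × 1.0448 × 1.0850 = 1.28422449
Price-level growth factor = 1.0187 × 1.0163 × 1.0442 × 1.0442 = 1.12884837
Real growth factor = 1.28422449 / 1.12884837 = 1.13764127
Annualized real rate = 1.13764127^(1/4) − 1 = 3.2765% → 3.28%.

3.28%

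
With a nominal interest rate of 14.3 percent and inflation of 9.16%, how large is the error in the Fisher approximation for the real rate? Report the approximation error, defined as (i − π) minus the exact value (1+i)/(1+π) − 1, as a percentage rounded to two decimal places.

0.43%

Approximate: r ≈ 14.300% − 9.160% = 5.1400%
Exact: (1 + 0.1430)/(1 + 0.0916) − 1 = 4.7087%
Error = 5.1400% − 4.7087% = 0.4313% → 0.43%.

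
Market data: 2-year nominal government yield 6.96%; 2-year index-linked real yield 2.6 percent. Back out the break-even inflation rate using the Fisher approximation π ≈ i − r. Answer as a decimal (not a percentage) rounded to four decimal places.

0.0436

π ≈ i − r = 6.96% − 2.6% → 0.0436.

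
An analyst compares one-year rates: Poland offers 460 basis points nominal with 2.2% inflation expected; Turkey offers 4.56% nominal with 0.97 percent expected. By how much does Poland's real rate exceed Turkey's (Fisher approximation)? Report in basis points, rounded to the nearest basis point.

Poland: 4.6% − 2.2% = 2.400%
Turkey: 4.56% − 0.97% = 3.590%
Differential = -1.190% → -119 basis points.

-119 basis points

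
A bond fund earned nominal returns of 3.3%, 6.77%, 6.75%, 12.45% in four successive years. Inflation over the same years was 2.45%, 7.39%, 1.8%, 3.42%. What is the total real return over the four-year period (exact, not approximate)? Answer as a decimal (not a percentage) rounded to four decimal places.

0.1430

Compound the nominal returns: 1.0330 × 1.0677 × 1.0675 × 1.1245 = 1.323966.
Compound inflation: 1.0245 × 1.0739 × 1.0180 × 1.0342 = 1.158319.
Deflate: 1.323966 / 1.158319 = 1.143007.
Total real return = 1.143007 − 1 → 0.1430.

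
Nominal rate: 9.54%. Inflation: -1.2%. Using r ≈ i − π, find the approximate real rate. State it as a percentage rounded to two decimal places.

10.74%

r ≈ i − π = 9.54% − (-1.2%) = 10.74%.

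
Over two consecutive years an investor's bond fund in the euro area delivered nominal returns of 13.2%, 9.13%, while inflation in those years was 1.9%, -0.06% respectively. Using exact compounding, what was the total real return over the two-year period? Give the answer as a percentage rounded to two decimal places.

21.30%

Compound the nominal returns: 1.1320 × 1.0913 = 1.235352.
Compound inflation: 1.0190 × 0.9994 = 1.018389.
Deflate: 1.235352 / 1.018389 = 1.213045.
Total real return = 1.213045 − 1 → 21.30%.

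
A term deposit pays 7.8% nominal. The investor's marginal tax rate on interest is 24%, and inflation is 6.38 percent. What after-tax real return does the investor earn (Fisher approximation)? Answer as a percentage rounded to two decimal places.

-0.45%

After-tax nominal return = 7.8% × (1 − 0.24) = 5.9280%.
r ≈ 5.9280% − 6.38% → -0.45%.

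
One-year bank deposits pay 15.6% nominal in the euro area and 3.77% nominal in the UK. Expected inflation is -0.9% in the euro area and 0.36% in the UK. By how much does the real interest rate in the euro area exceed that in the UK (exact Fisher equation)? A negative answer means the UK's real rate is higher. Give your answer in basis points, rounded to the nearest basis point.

1325 basis points

The euro area: (1 + 0.1560)/(1 − 0.0090) − 1 = 16.6498%
The UK: (1 + 0.0377)/(1 + 0.0036) − 1 = 3.3978%
Differential = 16.6498% − 3.3978% = 13.2521% → 1325 basis points.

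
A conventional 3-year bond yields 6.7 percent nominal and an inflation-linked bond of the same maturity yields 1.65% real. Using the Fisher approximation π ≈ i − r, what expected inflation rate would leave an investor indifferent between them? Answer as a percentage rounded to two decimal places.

5.05%

π ≈ i − r = 6.7% − 1.65% → 5.05%.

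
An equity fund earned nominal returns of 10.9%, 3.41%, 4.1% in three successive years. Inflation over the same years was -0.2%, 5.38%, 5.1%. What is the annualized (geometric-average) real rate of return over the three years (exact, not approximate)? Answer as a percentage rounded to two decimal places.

Nominal growth factor = 1.1090 × 1.0341 × 1.0410 = 1.19383639
Price-level growth factor = 0.9980 × 1.0538 × 1.0510 = 1.10532871
Real growth factor = 1.19383639 / 1.10532871 = 1.08007363
Annualized real rate = 1.08007363^(1/3) − 1 = 2.6009% → 2.60%.

2.60%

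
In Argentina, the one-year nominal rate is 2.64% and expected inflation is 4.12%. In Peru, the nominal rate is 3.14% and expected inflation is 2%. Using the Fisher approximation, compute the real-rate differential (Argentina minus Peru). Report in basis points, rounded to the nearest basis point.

-262 basis points

Argentina: 2.64% − 4.12% = -1.480%
Peru: 3.14% − 2% = 1.140%
Differential = -2.620% → -262 basis points.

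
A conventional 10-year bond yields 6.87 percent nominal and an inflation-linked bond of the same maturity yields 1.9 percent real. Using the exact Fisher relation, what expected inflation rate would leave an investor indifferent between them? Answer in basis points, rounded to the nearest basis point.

488 basis points

(1 + π) = (1 + i)/(1 + r) = 1.06870 / 1.01900 = 1.048773
Break-even inflation = 1.048773 − 1 → 488 basis points.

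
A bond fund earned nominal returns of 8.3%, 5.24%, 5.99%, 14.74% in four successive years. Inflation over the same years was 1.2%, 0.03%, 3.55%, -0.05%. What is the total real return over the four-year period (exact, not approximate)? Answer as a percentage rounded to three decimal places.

Compound the nominal returns: 1.0830 × 1.0524 × 1.0599 × 1.1474 = 1.386082.
Compound inflation: 1.0120 × 1.0003 × 1.0355 × 0.9995 = 1.047716.
Deflate: 1.386082 / 1.047716 = 1.322956.
Total real return = 1.322956 − 1 → 32.296%.

32.296%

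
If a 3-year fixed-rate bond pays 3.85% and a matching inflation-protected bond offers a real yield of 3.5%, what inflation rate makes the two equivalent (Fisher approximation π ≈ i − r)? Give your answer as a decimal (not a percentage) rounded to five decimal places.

π ≈ i − r = 3.85% − 3.5% → 0.00350.

0.00350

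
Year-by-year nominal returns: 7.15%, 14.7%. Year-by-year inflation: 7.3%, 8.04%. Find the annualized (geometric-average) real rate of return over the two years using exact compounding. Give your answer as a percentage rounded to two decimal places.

2.96%

Nominal growth factor = 1.0715 × 1.1470 = 1.22901050
Price-level growth factor = 1.0730 × 1.0804 = 1.15926920
Real growth factor = 1.22901050 / 1.15926920 = 1.06015971
Annualized real rate = 1.06015971^(1/2) − 1 = 2.9641% → 2.96%.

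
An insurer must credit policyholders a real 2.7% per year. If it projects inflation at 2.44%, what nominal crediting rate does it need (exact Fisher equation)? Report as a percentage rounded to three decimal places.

5.206%

(1 + i) = (1 + r)(1 + π) = 1.02700 × 1.02440 = 1.0520588
i = 1.0520588 − 1, so the required nominal rate is 5.206%.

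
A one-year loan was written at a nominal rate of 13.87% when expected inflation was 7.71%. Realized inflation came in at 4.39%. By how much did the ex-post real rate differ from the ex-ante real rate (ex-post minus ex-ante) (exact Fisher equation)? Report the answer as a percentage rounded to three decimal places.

Ex-ante: (1 + 0.1387)/(1 + 0.0771) − 1 = 5.7191%
Ex-post: (1 + 0.1387)/(1 + 0.0439) − 1 = 9.0813%
Difference (ex-post − ex-ante) = 3.3623% → 3.362%.

3.362%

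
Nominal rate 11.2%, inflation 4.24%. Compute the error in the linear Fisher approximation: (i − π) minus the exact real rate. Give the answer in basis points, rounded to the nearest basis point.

Approximate: r ≈ 11.200% − 4.240% = 6.9600%
Exact: (1 + 0.1120)/(1 + 0.0424) − 1 = 6.6769%
Error = 6.9600% − 6.6769% = 0.2831% → 28 basis points.

28 basis points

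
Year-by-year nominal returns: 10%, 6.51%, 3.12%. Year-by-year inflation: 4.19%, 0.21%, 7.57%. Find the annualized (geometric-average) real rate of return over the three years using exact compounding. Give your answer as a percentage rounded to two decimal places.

2.46%

Nominal growth factor = 1.1000 × 1.0651 × 1.0312 = 1.20816423
Price-level growth factor = 1.0419 × 1.0021 × 1.0757 = 1.12312545
Real growth factor = 1.20816423 / 1.12312545 = 1.07571619
Annualized real rate = 1.07571619^(1/3) − 1 = 2.4627% → 2.46%.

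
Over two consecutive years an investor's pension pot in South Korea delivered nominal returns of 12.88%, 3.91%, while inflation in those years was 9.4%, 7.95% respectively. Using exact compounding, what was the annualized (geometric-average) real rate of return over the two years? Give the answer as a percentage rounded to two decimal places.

-0.34%

Nominal growth factor = 1.1288 × 1.0391 = 1.17293608
Price-level growth factor = 1.0940 × 1.0795 = 1.18097300
Real growth factor = 1.17293608 / 1.18097300 = 0.99319466
Annualized real rate = 0.99319466^(1/2) − 1 = -0.3408% → -0.34%.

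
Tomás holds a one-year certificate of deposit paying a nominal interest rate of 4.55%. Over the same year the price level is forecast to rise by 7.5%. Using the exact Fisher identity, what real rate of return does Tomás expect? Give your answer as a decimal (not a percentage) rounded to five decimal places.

By the Fisher identity, 1 + r = (1 + i)/(1 + π).
1 + r = 1.04550 / 1.07500 = 0.972558
r = 0.972558 − 1 = -2.7442%, i.e. -0.02744.

-0.02744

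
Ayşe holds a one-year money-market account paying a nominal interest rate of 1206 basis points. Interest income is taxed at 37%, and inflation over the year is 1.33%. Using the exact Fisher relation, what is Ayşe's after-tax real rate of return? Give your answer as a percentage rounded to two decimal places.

After-tax nominal return = 12.06% × (1 − 0.37) = 7.5978%.
1 + r = 1.075978 / 1.01330 = 1.061855
After-tax real rate = 1.061855 − 1 → 6.19%.

6.19%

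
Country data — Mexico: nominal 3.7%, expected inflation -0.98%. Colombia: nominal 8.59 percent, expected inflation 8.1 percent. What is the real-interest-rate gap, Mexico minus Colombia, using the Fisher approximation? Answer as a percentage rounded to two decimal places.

Mexico: 3.7% − (-0.98%) = 4.680%
Colombia: 8.59% − 8.1% = 0.490%
Differential = 4.190% → 4.19%.

4.19%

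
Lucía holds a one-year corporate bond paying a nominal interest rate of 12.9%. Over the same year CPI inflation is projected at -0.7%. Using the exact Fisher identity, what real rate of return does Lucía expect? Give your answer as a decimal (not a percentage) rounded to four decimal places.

1 + r = 1.12900 / 0.99300 = 1.136959
r = 1.136959 − 1 = 13.6959%, i.e. 0.1370.

0.1370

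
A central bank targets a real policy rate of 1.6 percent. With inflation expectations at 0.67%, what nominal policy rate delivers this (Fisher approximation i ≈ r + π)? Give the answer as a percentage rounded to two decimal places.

i ≈ r + π = 1.6% + 0.67% = 2.27%.

2.27%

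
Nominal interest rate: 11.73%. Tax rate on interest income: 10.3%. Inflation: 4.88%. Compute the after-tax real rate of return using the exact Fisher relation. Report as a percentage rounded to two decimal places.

After-tax nominal return = 11.73% × (1 − 0.103) = 10.52181%.
1 + r = 1.1052181 / 1.04880 = 1.053793
After-tax real rate = 1.053793 − 1 → 5.38%.

5.38%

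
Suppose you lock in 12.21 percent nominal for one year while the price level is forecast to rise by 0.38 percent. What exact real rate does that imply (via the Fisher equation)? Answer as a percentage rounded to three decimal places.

11.785%

By the Fisher equation, 1 + r = (1 + i)/(1 + π).
1 + r = 1.12210 / 1.00380 = 1.117852
r = 1.117852 − 1 = 11.7852%, i.e. 11.785%.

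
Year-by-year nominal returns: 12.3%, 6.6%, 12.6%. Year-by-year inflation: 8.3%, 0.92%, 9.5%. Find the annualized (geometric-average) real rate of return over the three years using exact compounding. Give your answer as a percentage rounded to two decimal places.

4.04%

Compound the nominal returns: 1.1230 × 1.0660 × 1.1260 = 1.34795487.
Compound inflation: 1.0830 × 1.0092 × 1.0950 = 1.19679514.
Deflate: 1.34795487 / 1.19679514 = 1.12630376.
Annualized real rate = 1.12630376^(1/3) − 1 = 4.0444% → 4.04%.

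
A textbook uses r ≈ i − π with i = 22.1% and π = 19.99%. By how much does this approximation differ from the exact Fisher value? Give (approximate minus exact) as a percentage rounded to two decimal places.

Approximate: r ≈ 22.100% − 19.990% = 2.1100%
Exact: (1 + 0.2210)/(1 + 0.1999) − 1 = 1.7585%
Error = 2.1100% − 1.7585% = 0.3515% → 0.35%.

0.35%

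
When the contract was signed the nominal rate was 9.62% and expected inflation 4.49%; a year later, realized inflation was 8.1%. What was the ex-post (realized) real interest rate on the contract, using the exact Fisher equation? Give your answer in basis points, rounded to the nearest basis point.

Ex-post: (1 + 0.0962)/(1 + 0.0810) − 1 = 1.4061%
So the realized real rate is 141 basis points.

141 basis points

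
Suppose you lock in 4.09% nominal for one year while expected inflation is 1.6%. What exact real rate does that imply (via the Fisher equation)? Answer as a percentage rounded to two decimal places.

2.45%

1 + r = 1.04090 / 1.01600 = 1.024508
r = 1.024508 − 1 = 2.4508%, i.e. 2.45%.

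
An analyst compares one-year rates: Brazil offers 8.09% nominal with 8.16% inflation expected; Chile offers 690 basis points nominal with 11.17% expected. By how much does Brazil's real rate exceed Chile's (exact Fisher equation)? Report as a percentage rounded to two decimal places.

3.78%

Brazil: (1 + 0.0809)/(1 + 0.0816) − 1 = -0.0647%
Chile: (1 + 0.0690)/(1 + 0.1117) − 1 = -3.8410%
Differential = -0.0647% − (-3.8410%) = 3.7762% → 3.78%.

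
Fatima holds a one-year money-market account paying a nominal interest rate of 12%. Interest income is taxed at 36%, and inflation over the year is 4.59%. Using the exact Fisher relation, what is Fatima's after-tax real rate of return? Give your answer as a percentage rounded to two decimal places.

2.95%

After-tax nominal return = 12% × (1 − 0.36) = 7.6800%.
1 + r = 1.07680 / 1.04590 = 1.029544
After-tax real rate = 1.029544 − 1 → 2.95%.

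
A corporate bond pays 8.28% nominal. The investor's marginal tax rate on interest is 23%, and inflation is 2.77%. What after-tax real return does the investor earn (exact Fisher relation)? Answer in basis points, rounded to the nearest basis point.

After-tax nominal return = 8.28% × (1 − 0.23) = 6.3756%.
1 + r = 1.063756 / 1.02770 = 1.035084
After-tax real rate = 1.035084 − 1 → 351 basis points.

351 basis points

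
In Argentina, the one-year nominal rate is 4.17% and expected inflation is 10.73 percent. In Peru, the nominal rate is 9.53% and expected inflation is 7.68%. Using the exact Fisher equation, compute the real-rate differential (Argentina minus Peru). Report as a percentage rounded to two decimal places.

-7.64%

Argentina: (1 + 0.0417)/(1 + 0.1073) − 1 = -5.9243%
Peru: (1 + 0.0953)/(1 + 0.0768) − 1 = 1.7181%
Differential = -5.9243% − 1.7181% = -7.6424% → -7.64%.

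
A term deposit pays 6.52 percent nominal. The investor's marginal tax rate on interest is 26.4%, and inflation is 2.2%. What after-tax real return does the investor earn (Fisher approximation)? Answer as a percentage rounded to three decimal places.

2.599%

After-tax nominal return = 6.52% × (1 − 0.264) = 4.79872%.
r ≈ 4.79872% − 2.2% → 2.599%.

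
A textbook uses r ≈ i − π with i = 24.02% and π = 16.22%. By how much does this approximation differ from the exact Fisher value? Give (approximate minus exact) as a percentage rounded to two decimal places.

1.09%

Approximate: r ≈ 24.020% − 16.220% = 7.8000%
Exact: (1 + 0.2402)/(1 + 0.1622) − 1 = 6.7114%
Error = 7.8000% − 6.7114% = 1.0886% → 1.09%.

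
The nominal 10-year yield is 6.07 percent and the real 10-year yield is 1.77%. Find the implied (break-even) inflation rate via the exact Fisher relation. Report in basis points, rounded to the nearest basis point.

(1 + π) = (1 + i)/(1 + r) = 1.06070 / 1.01770 = 1.042252
Break-even inflation = 1.042252 − 1 → 423 basis points.

423 basis points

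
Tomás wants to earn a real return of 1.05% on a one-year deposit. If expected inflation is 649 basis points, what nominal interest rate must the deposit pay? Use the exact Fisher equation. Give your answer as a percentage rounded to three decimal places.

7.608%

(1 + i) = (1 + r)(1 + π) = 1.01050 × 1.06490 = 1.07608145
i = 1.07608145 − 1, so the required nominal rate is 7.608%.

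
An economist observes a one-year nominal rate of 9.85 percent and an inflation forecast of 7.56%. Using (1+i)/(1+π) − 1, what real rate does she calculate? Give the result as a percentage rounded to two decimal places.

By the Fisher relation, 1 + r = (1 + i)/(1 + π).
1 + r = 1.09850 / 1.07560 = 1.021290
r = 1.021290 − 1 = 2.1290%, i.e. 2.13%.

2.13%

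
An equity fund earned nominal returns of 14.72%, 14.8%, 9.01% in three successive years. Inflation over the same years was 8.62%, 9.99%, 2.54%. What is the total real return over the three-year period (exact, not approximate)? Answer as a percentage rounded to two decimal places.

Compound the nominal returns: 1.1472 × 1.1480 × 1.0901 = 1.435646.
Compound inflation: 1.0862 × 1.0999 × 1.0254 = 1.225057.
Deflate: 1.435646 / 1.225057 = 1.171901.
Total real return = 1.171901 − 1 → 17.19%.

17.19%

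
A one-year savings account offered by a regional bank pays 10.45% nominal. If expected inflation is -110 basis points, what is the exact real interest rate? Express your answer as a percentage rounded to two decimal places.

11.68%

1 + r = 1.10450 / 0.98900 = 1.116785
r = 1.116785 − 1 = 11.6785%, i.e. 11.68%.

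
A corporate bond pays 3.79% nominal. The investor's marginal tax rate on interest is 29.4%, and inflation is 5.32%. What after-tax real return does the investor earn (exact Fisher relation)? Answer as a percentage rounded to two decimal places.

-2.51%

After-tax nominal return = 3.79% × (1 − 0.294) = 2.67574%.
1 + r = 1.0267574 / 1.05320 = 0.974893
After-tax real rate = 0.974893 − 1 → -2.51%.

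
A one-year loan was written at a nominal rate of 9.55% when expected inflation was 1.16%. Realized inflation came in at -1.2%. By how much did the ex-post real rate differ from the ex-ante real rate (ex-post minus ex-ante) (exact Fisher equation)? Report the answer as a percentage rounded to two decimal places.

Ex-ante: (1 + 0.0955)/(1 + 0.0116) − 1 = 8.2938%
Ex-post: (1 + 0.0955)/(1 − 0.0120) − 1 = 10.8806%
Difference (ex-post − ex-ante) = 2.5868% → 2.59%.

2.59%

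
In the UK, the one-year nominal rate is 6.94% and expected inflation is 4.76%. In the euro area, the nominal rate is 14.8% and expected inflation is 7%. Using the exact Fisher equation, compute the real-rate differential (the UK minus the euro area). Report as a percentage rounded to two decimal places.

The UK: (1 + 0.0694)/(1 + 0.0476) − 1 = 2.0809%
The euro area: (1 + 0.1480)/(1 + 0.0700) − 1 = 7.2897%
Differential = 2.0809% − 7.2897% = -5.2088% → -5.21%.

-5.21%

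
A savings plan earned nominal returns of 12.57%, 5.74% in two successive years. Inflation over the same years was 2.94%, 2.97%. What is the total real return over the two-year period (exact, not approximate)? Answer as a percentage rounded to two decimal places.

Nominal growth factor = 1.1257 × 1.0574 = 1.190315
Price-level growth factor = 1.0294 × 1.0297 = 1.059973
Real growth factor = 1.190315 / 1.059973 = 1.122967
Total real return = 1.122967 − 1 → 12.30%.

12.30%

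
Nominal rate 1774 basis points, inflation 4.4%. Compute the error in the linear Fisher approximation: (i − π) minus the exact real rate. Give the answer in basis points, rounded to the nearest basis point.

Approximate: r ≈ 17.740% − 4.400% = 13.3400%
Exact: (1 + 0.1774)/(1 + 0.0440) − 1 = 12.7778%
Error = 13.3400% − 12.7778% = 0.5622% → 56 basis points.

56 basis points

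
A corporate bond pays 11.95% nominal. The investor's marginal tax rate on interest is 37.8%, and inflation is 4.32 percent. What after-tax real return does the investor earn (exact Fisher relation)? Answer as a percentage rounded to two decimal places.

After-tax nominal return = 11.95% × (1 − 0.378) = 7.4329%.
1 + r = 1.074329 / 1.04320 = 1.029840
After-tax real rate = 1.029840 − 1 → 2.98%.

2.98%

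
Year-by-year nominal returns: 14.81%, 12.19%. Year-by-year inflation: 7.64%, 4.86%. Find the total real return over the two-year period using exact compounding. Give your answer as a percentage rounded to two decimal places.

14.12%

Compound the nominal returns: 1.1481 × 1.1219 = 1.288053.
Compound inflation: 1.0764 × 1.0486 = 1.128713.
Deflate: 1.288053 / 1.128713 = 1.141170.
Total real return = 1.141170 − 1 → 14.12%.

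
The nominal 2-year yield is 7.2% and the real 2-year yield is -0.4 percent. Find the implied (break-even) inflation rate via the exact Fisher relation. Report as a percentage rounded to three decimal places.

7.631%

(1 + π) = (1 + i)/(1 + r) = 1.07200 / 0.99600 = 1.0763052
Break-even inflation = 1.0763052 − 1 → 7.631%.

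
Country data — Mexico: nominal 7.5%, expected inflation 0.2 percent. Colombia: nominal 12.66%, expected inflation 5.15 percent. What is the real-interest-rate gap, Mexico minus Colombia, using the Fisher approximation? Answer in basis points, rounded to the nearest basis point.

Mexico: 7.5% − 0.2% = 7.300%
Colombia: 12.66% − 5.15% = 7.510%
Differential = -0.210% → -21 basis points.

-21 basis points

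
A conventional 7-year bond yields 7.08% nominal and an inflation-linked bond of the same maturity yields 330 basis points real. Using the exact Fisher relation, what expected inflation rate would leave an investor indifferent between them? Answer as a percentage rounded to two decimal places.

3.66%

(1 + π) = (1 + i)/(1 + r) = 1.07080 / 1.03300 = 1.036592
Break-even inflation = 1.036592 − 1 → 3.66%.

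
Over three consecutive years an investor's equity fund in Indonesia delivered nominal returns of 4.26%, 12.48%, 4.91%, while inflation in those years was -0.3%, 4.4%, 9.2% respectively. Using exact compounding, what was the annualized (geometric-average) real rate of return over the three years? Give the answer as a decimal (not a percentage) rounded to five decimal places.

Nominal growth factor = 1.0426 × 1.1248 × 1.0491 = 1.23029686
Price-level growth factor = 0.9970 × 1.0440 × 1.0920 = 1.13662786
Real growth factor = 1.23029686 / 1.13662786 = 1.08240956
Annualized real rate = 1.08240956^(1/3) − 1 = 2.6748% → 0.02675.

0.02675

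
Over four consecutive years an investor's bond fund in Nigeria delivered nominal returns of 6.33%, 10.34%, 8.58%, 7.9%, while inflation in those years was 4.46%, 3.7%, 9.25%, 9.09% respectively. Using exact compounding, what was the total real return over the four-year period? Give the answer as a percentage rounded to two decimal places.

Nominal growth factor = 1.0633 × 1.1034 × 1.0858 × 1.0790 = 1.374549
Price-level growth factor = 1.0446 × 1.0370 × 1.0925 × 1.0909 = 1.291027
Real growth factor = 1.374549 / 1.291027 = 1.064694
Total real return = 1.064694 − 1 → 6.47%.

6.47%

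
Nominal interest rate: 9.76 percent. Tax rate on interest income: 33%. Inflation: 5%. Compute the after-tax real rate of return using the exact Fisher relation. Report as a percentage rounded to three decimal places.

After-tax nominal return = 9.76% × (1 − 0.33) = 6.5392%.
1 + r = 1.065392 / 1.05000 = 1.014659
After-tax real rate = 1.014659 − 1 → 1.466%.

1.466%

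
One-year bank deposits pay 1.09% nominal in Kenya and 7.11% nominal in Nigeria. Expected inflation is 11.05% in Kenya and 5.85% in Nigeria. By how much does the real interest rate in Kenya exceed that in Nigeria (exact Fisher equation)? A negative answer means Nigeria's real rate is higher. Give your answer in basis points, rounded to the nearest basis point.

-1016 basis points

Kenya: (1 + 0.0109)/(1 + 0.1105) − 1 = -8.9689%
Nigeria: (1 + 0.0711)/(1 + 0.0585) − 1 = 1.1904%
Differential = -8.9689% − 1.1904% = -10.1593% → -1016 basis points.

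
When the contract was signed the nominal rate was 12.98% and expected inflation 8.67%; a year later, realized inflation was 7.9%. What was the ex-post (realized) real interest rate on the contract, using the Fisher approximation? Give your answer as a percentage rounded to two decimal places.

Ex-post: 12.98% − 7.9% = 5.080%
So the realized real rate is 5.08%.

5.08%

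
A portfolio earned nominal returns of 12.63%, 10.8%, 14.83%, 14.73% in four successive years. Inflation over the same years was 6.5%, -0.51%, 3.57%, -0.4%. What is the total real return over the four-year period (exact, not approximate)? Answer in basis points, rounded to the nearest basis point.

Compound the nominal returns: 1.1263 × 1.1080 × 1.1483 × 1.1473 = 1.644092.
Compound inflation: 1.0650 × 0.9949 × 1.0357 × 0.9960 = 1.093006.
Deflate: 1.644092 / 1.093006 = 1.504194.
Total real return = 1.504194 − 1 → 5042 basis points.

5042 basis points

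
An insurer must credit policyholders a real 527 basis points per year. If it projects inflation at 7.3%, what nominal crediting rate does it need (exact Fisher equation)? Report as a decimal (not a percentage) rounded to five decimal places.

(1 + i) = (1 + r)(1 + π) = 1.05270 × 1.07300 = 1.1295471
i = 1.1295471 − 1, so the required nominal rate is 0.12955.

0.12955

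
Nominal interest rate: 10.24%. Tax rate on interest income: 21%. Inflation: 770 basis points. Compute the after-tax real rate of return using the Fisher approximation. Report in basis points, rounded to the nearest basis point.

39 basis points

After-tax nominal return = 10.24% × (1 − 0.21) = 8.0896%.
r ≈ 8.0896% − 7.7% → 39 basis points.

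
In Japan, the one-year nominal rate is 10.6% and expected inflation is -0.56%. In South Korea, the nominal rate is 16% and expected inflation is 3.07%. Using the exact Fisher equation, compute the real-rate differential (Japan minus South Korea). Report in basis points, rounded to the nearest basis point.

-132 basis points

Japan: (1 + 0.1060)/(1 − 0.0056) − 1 = 11.2228%
South Korea: (1 + 0.1600)/(1 + 0.0307) − 1 = 12.5449%
Differential = 11.2228% − 12.5449% = -1.3220% → -132 basis points.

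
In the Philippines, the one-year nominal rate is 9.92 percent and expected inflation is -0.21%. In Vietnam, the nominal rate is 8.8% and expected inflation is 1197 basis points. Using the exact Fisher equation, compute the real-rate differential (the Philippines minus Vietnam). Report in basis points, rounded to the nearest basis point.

1298 basis points

The Philippines: (1 + 0.0992)/(1 − 0.0021) − 1 = 10.1513%
Vietnam: (1 + 0.0880)/(1 + 0.1197) − 1 = -2.8311%
Differential = 10.1513% − (-2.8311%) = 12.9824% → 1298 basis points.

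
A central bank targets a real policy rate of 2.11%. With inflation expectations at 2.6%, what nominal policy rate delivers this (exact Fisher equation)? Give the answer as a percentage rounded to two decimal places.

4.76%

(1 + i) = (1 + r)(1 + π) = 1.02110 × 1.02600 = 1.0476486
i = 1.0476486 − 1, so the required nominal rate is 4.76%.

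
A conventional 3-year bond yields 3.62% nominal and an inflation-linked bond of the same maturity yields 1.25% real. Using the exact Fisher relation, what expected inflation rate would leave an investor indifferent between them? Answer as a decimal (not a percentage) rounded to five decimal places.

(1 + π) = (1 + i)/(1 + r) = 1.03620 / 1.01250 = 1.023407
Break-even inflation = 1.023407 − 1 → 0.02341.

0.02341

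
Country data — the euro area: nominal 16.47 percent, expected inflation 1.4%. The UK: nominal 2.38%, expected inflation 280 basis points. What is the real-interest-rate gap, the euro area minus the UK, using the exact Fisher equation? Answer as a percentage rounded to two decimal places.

The euro area: (1 + 0.1647)/(1 + 0.0140) − 1 = 14.8619%
The UK: (1 + 0.0238)/(1 + 0.0280) − 1 = -0.4086%
Differential = 14.8619% − (-0.4086%) = 15.2705% → 15.27%.

15.27%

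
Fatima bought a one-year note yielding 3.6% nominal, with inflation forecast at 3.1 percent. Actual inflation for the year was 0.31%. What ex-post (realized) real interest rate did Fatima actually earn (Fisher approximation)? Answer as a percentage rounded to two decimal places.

3.29%

Ex-post: 3.6% − 0.31% = 3.290%
So the realized real rate is 3.29%.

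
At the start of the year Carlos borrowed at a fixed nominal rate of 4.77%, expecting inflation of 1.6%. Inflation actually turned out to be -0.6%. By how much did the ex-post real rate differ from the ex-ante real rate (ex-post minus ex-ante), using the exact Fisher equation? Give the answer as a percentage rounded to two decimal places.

Ex-ante: (1 + 0.0477)/(1 + 0.0160) − 1 = 3.1201%
Ex-post: (1 + 0.0477)/(1 − 0.0060) − 1 = 5.4024%
Difference (ex-post − ex-ante) = 2.2823% → 2.28%.

2.28%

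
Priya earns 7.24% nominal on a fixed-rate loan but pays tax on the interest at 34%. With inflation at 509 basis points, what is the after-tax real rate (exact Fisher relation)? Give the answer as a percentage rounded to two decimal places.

After-tax nominal return = 7.24% × (1 − 0.34) = 4.7784%.
1 + r = 1.047784 / 1.05090 = 0.997035
After-tax real rate = 0.997035 − 1 → -0.30%.

-0.30%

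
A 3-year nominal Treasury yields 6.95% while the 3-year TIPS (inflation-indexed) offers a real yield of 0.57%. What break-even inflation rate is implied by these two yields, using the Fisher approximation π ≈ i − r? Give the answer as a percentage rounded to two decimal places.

π ≈ i − r = 6.95% − 0.57% → 6.38%.

6.38%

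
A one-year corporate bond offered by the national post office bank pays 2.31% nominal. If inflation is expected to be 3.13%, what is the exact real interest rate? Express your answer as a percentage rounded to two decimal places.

-0.80%

By the Fisher identity, 1 + r = (1 + i)/(1 + π).
1 + r = 1.02310 / 1.03130 = 0.992049
r = 0.992049 − 1 = -0.7951%, i.e. -0.80%.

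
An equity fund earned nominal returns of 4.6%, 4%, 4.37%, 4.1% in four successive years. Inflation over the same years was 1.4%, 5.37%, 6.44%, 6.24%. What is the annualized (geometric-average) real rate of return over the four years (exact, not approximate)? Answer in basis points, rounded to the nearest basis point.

-55 basis points

Nominal growth factor = 1.0460 × 1.0400 × 1.0437 × 1.0410 = 1.18192913
Price-level growth factor = 1.0140 × 1.0537 × 1.0644 × 1.0624 = 1.20822513
Real growth factor = 1.18192913 / 1.20822513 = 0.97823585
Annualized real rate = 0.97823585^(1/4) − 1 = -0.5486% → -55 basis points.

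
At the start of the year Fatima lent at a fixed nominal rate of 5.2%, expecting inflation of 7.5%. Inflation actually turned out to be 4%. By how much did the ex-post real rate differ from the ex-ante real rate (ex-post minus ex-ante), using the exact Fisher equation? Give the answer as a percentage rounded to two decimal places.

3.29%

Ex-ante: (1 + 0.0520)/(1 + 0.0750) − 1 = -2.1395%
Ex-post: (1 + 0.0520)/(1 + 0.0400) − 1 = 1.1538%
Difference (ex-post − ex-ante) = 3.2934% → 3.29%.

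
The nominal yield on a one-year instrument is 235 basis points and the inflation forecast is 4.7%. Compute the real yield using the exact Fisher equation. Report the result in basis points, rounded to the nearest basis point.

-224 basis points

1 + r = 1.02350 / 1.04700 = 0.977555
r = 0.977555 − 1 = -2.2445%, i.e. -224 basis points.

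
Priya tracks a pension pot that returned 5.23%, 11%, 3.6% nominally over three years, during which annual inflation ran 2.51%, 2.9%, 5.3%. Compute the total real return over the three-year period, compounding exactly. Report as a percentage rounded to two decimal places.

8.95%

Nominal growth factor = 1.0523 × 1.1100 × 1.0360 = 1.210103
Price-level growth factor = 1.0251 × 1.0290 × 1.0530 = 1.110734
Real growth factor = 1.210103 / 1.110734 = 1.089463
Total real return = 1.089463 − 1 → 8.95%.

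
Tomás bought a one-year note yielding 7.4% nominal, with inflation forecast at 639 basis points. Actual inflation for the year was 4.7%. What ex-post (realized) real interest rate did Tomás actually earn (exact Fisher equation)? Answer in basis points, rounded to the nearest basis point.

Ex-post: (1 + 0.0740)/(1 + 0.0470) − 1 = 2.5788%
So the realized real rate is 258 basis points.

258 basis points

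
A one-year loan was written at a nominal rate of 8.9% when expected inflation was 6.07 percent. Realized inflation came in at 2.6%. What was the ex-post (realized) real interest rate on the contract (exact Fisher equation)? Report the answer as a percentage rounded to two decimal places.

6.14%

Ex-post: (1 + 0.0890)/(1 + 0.0260) − 1 = 6.1404%
So the realized real rate is 6.14%.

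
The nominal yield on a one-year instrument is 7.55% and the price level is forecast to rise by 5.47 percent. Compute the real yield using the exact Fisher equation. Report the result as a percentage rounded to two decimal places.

1.97%

By the Fisher relation, 1 + r = (1 + i)/(1 + π).
1 + r = 1.07550 / 1.05470 = 1.019721
r = 1.019721 − 1 = 1.9721%, i.e. 1.97%.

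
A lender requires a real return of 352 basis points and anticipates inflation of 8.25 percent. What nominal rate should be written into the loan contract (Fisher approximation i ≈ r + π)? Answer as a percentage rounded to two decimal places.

11.77%

i ≈ r + π = 3.52% + 8.25% = 11.77%.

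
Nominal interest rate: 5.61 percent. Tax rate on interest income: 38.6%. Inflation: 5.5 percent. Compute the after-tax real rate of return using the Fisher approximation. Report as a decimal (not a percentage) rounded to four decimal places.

-0.0206

After-tax nominal return = 5.61% × (1 − 0.386) = 3.44454%.
r ≈ 3.44454% − 5.5% → -0.0206.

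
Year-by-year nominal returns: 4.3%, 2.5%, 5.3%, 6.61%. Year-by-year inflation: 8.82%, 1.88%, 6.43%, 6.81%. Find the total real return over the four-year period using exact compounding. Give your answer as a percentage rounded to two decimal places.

Compound the nominal returns: 1.0430 × 1.0250 × 1.0530 × 1.0661 = 1.200147.
Compound inflation: 1.0882 × 1.0188 × 1.0643 × 1.0681 = 1.260299.
Deflate: 1.200147 / 1.260299 = 0.952272.
Total real return = 0.952272 − 1 → -4.77%.

-4.77%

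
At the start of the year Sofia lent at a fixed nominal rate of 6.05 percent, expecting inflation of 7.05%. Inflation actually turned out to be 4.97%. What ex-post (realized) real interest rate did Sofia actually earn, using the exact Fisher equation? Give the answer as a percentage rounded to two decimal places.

Ex-post: (1 + 0.0605)/(1 + 0.0497) − 1 = 1.0289%
So the realized real rate is 1.03%.

1.03%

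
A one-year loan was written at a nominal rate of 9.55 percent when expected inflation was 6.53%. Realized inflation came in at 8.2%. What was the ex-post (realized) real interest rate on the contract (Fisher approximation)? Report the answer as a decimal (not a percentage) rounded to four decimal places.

0.0135

Ex-post: 9.55% − 8.2% = 1.350%
So the realized real rate is 0.0135.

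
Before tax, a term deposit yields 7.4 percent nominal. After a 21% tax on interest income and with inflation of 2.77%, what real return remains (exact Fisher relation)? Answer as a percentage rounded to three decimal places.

2.993%

After-tax nominal return = 7.4% × (1 − 0.21) = 5.8460%.
1 + r = 1.05846 / 1.02770 = 1.029931
After-tax real rate = 1.029931 − 1 → 2.993%.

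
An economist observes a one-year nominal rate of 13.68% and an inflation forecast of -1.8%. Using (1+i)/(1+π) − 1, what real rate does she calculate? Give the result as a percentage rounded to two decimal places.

By the Fisher identity, 1 + r = (1 + i)/(1 + π).
1 + r = 1.13680 / 0.98200 = 1.157637
r = 1.157637 − 1 = 15.7637%, i.e. 15.76%.

15.76%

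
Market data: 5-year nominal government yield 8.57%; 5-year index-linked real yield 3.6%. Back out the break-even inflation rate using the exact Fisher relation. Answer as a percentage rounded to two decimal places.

4.80%

(1 + π) = (1 + i)/(1 + r) = 1.08570 / 1.03600 = 1.047973
Break-even inflation = 1.047973 − 1 → 4.80%.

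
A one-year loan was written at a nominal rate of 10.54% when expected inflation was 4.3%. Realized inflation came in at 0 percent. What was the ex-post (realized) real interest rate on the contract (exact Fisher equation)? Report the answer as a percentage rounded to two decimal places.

10.54%

Ex-post: (1 + 0.1054)/(1 + 0.0000) − 1 = 10.5400%
So the realized real rate is 10.54%.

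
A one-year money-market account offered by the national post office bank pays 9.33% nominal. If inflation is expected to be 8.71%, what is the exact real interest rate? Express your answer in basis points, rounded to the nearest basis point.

By the Fisher identity, 1 + r = (1 + i)/(1 + π).
1 + r = 1.09330 / 1.08710 = 1.005703
r = 1.005703 − 1 = 0.5703%, i.e. 57 basis points.

57 basis points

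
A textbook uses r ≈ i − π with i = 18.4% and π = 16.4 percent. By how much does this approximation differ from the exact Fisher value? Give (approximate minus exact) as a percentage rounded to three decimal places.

Approximate: r ≈ 18.400% − 16.400% = 2.0000%
Exact: (1 + 0.1840)/(1 + 0.1640) − 1 = 1.7182%
Error = 2.0000% − 1.7182% = 0.2818% → 0.282%.

0.282%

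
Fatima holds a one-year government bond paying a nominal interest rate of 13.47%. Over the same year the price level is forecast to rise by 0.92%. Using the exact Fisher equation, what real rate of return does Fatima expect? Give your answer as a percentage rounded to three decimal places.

By the Fisher equation, 1 + r = (1 + i)/(1 + π).
1 + r = 1.13470 / 1.00920 = 1.124356
r = 1.124356 − 1 = 12.4356%, i.e. 12.436%.

12.436%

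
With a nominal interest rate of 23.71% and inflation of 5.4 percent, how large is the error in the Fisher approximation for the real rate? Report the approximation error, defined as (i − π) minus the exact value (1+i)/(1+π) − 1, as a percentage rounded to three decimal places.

Approximate: r ≈ 23.710% − 5.400% = 18.3100%
Exact: (1 + 0.2371)/(1 + 0.0540) − 1 = 17.3719%
Error = 18.3100% − 17.3719% = 0.9381% → 0.938%.

0.938%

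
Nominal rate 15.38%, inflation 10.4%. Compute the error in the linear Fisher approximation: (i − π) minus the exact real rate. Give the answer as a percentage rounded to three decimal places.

0.469%

Approximate: r ≈ 15.380% − 10.400% = 4.9800%
Exact: (1 + 0.1538)/(1 + 0.1040) − 1 = 4.5109%
Error = 4.9800% − 4.5109% = 0.4691% → 0.469%.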